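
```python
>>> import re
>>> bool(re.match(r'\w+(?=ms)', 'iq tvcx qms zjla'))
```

False

Because the assertion is zero-width, the text it checks is not consumed and won't appear in the result.
`re.match` only tries the pattern at the start of the string.
Here position 0 doesn't satisfy it, so the call returns None, and `bool(None)` is False.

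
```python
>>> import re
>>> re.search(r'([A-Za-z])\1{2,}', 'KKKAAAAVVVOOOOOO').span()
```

The backreference `\1` re-matches whatever the first group consumed, character for character.
`re.search` tries every starting position until one works.
The match spans [0:3] → 'KKK'.
Captured: group 1 = 'K'.

(0, 3)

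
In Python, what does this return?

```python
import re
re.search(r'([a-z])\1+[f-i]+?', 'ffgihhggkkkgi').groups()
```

('f',)

A backreference is literal: `\1` must see the identical characters the first group matched.
Unlike `match`, `search` isn't anchored — it looks for the pattern anywhere in the string.
The match spans [0:3] → 'ffg'.
Captured: group 1 = 'f'.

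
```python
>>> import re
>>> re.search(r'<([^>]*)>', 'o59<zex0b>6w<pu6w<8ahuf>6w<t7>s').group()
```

`re.search` tries every starting position until one works.
The match spans [3:10] → '<zex0b>'.
Captured: group 1 = 'zex0b'.

'<zex0b>'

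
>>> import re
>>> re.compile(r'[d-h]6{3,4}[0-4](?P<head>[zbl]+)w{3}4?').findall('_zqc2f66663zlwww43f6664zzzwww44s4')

['zl', 'zzz']

Because there's exactly one group, `findall` drops the full match and keeps group 1 from each hit.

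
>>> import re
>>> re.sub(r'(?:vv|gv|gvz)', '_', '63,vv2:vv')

'63,_2:_'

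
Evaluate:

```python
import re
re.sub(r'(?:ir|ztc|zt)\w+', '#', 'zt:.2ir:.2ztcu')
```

'zt:.2ir:.2#'

`sub` substitutes '#' at each match site.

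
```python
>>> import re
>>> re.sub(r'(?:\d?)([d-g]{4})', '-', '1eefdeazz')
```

'-eazz'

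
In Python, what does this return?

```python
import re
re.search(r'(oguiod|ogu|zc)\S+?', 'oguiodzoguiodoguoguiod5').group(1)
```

'oguiod'

Branches in `(...|...)` are attempted left-to-right; the first branch that allows the whole pattern to succeed is taken.
Unlike `match`, `search` isn't anchored — it looks for the pattern anywhere in the string.
The match spans [0:7] → 'oguiodz'.
Captured: group 1 = 'oguiod'.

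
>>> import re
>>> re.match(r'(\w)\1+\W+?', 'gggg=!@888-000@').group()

'gggg='

A backreference is literal: `\1` must see the identical characters the first group matched.
With `match`, the pattern is implicitly anchored at the beginning.
The match spans [0:5] → 'gggg='.
Captured: group 1 = 'g'.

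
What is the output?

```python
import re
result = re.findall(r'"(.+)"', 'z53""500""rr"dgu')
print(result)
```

One capturing group, so `findall` returns just the captured substring from the one match — 1 in all.

['"500""rr']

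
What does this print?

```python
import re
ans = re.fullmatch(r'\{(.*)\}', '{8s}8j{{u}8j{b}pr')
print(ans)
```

None

For `fullmatch`, every character of the input must be accounted for by the pattern.
Here the string isn't matched end-to-end, so the call returns None.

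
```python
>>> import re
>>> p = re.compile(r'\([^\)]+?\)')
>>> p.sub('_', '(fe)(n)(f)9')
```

Matches: at [0:4] → '(fe)'; at [4:7] → '(n)'; at [7:10] → '(f)'.
Every occurrence is swapped for '_'.

'___9'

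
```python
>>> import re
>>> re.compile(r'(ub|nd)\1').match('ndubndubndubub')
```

None

`\1` is not a pattern — it's the concrete string captured by group 1, re-applied verbatim.
`match` is anchored at position 0; if the pattern doesn't fit there, it returns None.
Here the string doesn't start with a match, so the call returns None.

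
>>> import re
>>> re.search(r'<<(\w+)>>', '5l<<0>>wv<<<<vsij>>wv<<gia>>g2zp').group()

`re.search` tries every starting position until one works.
The match spans [2:7] → '<<0>>'.
Captured: group 1 = '0'.

'<<0>>'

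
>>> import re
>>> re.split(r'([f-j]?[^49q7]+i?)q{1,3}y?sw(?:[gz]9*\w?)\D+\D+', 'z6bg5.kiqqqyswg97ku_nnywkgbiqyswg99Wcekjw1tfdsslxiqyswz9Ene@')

['', 'z6bg5.ki', '99', 'Wcekjw1tfdsslxi', '']

This matches optionally a character in [f-j], then one or more of any character except [49q7], then optionally a literal 'i' (captured); then 1 to 3 of a literal 'q', then optionally a literal 'y', then the literal 'sw'; then one of [gz], then zero or more of the literal '9', then optionally a word character (non-capturing group); then one or more of a non-digit; then one or more of a non-digit.
Matches to split on: at [0:33] → 'z6bg5.kiqqqyswg97ku_nnywkgbiqyswg'; at [35:60] → 'Wcekjw1tfdsslxiqyswz9Ene@'.
The group in the pattern means `split` returns the separators' captures alongside the pieces.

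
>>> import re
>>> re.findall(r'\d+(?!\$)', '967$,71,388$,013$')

['96', '71', '38', '01']

The negative lookahead/lookbehind blocks any match where the forbidden context is present.
Matches: at [0:2] → '96'; at [5:7] → '71'; at [8:10] → '38'; at [13:15] → '01'.
No capturing groups, so `findall` returns the 4 full match strings.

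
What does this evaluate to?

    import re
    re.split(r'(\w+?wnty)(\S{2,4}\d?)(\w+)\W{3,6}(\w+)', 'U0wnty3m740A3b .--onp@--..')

Pattern: one or more of a word character (lazy), then a literal 'w', then the literal 'nty' (captured); then 2 to 4 of a non-whitespace character, then optionally a digit (captured); then one or more of a word character (captured); then 3 to 6 of a non-word character; then one or more of a word character (captured).
Matches to split on: at [0:21] → 'U0wnty3m740A3b .--onp'.
Because the pattern has a capturing group, `split` also inserts each captured text between the pieces.

['', 'U0wnty', '3m740', 'A3b', 'onp', '@--..']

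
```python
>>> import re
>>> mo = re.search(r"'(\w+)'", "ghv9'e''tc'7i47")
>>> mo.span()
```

`search` walks the string left to right and returns the first match it finds.
The match spans [4:7] → "'e'".
Captured: group 1 = 'e'.

(4, 7)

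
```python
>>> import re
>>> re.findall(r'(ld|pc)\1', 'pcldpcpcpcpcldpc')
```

['pc', 'pc']

A backreference is literal: `\1` must see the identical characters the first group matched.
Matches: at [4:8] match 'pcpc', group 1 = 'pc'; at [8:12] match 'pcpc', group 1 = 'pc'.
`findall` collects group 1 from each match (2 total).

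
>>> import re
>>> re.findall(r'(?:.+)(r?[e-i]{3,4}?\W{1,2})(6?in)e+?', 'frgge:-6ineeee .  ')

The pattern matches one or more of any character (non-capturing group); then optionally the literal 'r', then 3 to 4 of a character in [e-i] (lazy), then 1 to 2 of a non-word character (captured); then optionally a literal '6', then the literal 'in' (captured); then one or more of a literal 'e' (lazy).
Walking the string: at [0:11] match 'frgge:-6ine', groups = ('gge:-', '6in').
`findall` packs the 2 group values into a tuple for every match.

[('gge:-', '6in')]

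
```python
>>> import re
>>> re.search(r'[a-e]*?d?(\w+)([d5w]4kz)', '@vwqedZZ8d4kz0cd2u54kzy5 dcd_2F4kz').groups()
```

The pattern matches zero or more of a character in [a-e] (lazy), then optionally the literal 'd'; then one or more of a word character (captured); then one of [d5w], then the literal '4kz' (captured).
`re.search` scans for the first position where the pattern succeeds.
The match spans [1:22] → 'vwqedZZ8d4kz0cd2u54kz'.
Captured: group 1 = 'vwqedZZ8d4kz0cd2u', group 2 = '54kz'.

('vwqedZZ8d4kz0cd2u', '54kz')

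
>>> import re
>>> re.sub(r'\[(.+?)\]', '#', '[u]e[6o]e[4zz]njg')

Matches: at [0:3] → '[u]'; at [4:8] → '[6o]'; at [9:14] → '[4zz]'.
`sub` substitutes '#' at each match site.

'#e#e#njg'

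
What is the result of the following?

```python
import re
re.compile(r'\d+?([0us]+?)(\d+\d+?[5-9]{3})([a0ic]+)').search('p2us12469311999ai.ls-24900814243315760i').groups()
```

('us', '12469311999', 'ai')

Pattern: one or more of a digit (lazy); then one or more of one of [0us] (lazy) (captured); then one or more of a digit, then one or more of a digit (lazy), then exactly 3 of a character in [5-9] (captured); then one or more of one of [a0ic] (captured).
Unlike `match`, `search` isn't anchored — it looks for the pattern anywhere in the string.
The match spans [1:17] → '2us12469311999ai'.
Captured: group 1 = 'us', group 2 = '12469311999', group 3 = 'ai'.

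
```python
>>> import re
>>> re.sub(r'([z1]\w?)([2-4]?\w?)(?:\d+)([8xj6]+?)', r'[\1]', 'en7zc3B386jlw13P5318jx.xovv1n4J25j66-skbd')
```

This matches one of [z1], then optionally a word character (captured); then optionally a character in [2-4], then optionally a word character (captured); then one or more of a digit (non-capturing group); then one or more of one of [8xj6] (lazy) (captured).
Matches: at [3:11] → 'zc3B386j'; at [13:21] → '13P5318j'; at [27:34] → '1n4J25j'.
The replacement refers to a captured group, so each match is rewritten using its own captured text.

'en7[zc]lw[13]x.xovv[1n]66-skbd'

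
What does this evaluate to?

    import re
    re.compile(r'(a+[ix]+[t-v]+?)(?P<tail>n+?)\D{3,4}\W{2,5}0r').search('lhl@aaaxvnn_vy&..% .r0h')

None

Here no position works, so the call returns None.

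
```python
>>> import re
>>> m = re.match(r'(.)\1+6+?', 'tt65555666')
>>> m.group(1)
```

The match spans [0:3] → 'tt6'.
Captured: group 1 = 't'.

't'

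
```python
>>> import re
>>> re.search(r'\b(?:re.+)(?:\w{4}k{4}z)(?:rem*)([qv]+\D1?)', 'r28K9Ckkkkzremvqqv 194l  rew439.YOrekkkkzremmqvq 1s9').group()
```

'rew439.YOrekkkkzremmqvq 1'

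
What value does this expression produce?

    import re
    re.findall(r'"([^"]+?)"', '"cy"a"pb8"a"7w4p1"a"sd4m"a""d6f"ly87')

Matches: at [0:4] match '"cy"', group 1 = 'cy'; at [5:10] match '"pb8"', group 1 = 'pb8'; at [11:18] match '"7w4p1"', group 1 = '7w4p1'; at [19:25] match '"sd4m"', group 1 = 'sd4m'; at [27:32] match '"d6f"', group 1 = 'd6f'.
One capturing group, so `findall` returns just the captured substring from each match — 5 in all.

['cy', 'pb8', '7w4p1', 'sd4m', 'd6f']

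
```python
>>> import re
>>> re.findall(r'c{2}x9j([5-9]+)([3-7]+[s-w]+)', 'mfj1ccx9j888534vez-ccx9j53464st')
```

[('8885', '34v'), ('5', '3464st')]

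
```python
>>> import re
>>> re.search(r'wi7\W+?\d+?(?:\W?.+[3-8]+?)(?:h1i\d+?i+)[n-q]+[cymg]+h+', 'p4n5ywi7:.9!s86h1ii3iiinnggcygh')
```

None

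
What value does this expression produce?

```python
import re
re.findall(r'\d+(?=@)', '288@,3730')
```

['288']

Lookahead/lookbehind check context without consuming it, so the matched span excludes the asserted characters.
Walking the string: at [0:3] → '288'.
Since nothing is captured, `findall` lists the 1 matched substring directly.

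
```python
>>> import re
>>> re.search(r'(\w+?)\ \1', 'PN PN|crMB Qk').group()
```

'PN PN'

`\1` has to match the exact text group 1 already captured.
`search` walks the string left to right and returns the first match it finds.
The match spans [0:5] → 'PN PN'.
Captured: group 1 = 'PN'.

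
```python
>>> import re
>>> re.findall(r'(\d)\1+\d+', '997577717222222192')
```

A backreference is literal: `\1` must see the identical characters the first group matched.
Scanning left to right: at [0:18] match '997577717222222192', group 1 = '9'.
One capturing group, so `findall` returns just the captured substring from the one match — 1 in all.

['9']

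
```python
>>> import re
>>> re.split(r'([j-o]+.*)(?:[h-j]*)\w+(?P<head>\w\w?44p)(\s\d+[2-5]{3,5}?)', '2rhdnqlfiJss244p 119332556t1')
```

['2rhd', 'nqlfiJs', '244p', ' 11933255', '6t1']

With a capturing group present, the delimiter's captured portion is kept in the result list.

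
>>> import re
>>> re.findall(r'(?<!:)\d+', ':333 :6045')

['33', '045']

`(?!…)`/`(?<!…)` only lets a position through if the neighbouring text does NOT match; no characters are consumed.
With no groups in the pattern, `findall` gives back each whole match — 2 here.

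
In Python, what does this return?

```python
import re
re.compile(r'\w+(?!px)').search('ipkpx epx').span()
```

(0, 5)

The negative lookahead/lookbehind blocks any match where the forbidden context is present.
The match spans [0:5] → 'ipkpx'.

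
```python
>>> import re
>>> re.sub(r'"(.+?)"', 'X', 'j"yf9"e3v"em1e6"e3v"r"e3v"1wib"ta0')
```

'jXe3vXe3vXe3vXta0'

Matches: at [1:6] → '"yf9"'; at [9:16] → '"em1e6"'; at [19:22] → '"r"'; at [25:31] → '"1wib"'.
`sub` substitutes 'X' at each match site.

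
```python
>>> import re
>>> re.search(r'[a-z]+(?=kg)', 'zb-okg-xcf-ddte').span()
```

(3, 4)

Because the assertion is zero-width, the text it checks is not consumed and won't appear in the result.
`re.search` scans for the first position where the pattern succeeds.
The match spans [3:4] → 'o'.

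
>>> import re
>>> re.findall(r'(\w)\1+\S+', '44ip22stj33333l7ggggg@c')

['4']

A backreference is literal: `\1` must see the identical characters the first group matched.
One capturing group, so `findall` returns just the captured substring from the one match — 1 in all.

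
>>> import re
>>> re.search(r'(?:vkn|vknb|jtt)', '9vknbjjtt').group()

`|` is ordered: at each position the engine commits to the first alternative that works.
Unlike `match`, `search` isn't anchored — it looks for the pattern anywhere in the string.
The match spans [1:4] → 'vkn'.

'vkn'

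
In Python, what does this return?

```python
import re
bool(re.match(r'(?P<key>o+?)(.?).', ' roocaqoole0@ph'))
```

False

The pattern matches one or more of a literal 'o' (lazy) (captured as 'key'); then optionally any character (captured); then any character.
`re.match` only tries the pattern at the start of the string.
Here position 0 doesn't satisfy it, so the call returns None, and `bool(None)` is False.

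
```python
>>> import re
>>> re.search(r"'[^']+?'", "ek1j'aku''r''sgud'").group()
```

"'aku'"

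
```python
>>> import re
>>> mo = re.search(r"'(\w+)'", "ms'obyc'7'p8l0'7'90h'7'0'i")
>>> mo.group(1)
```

'obyc'

Unlike `match`, `search` isn't anchored — it looks for the pattern anywhere in the string.
The match spans [2:8] → "'obyc'".
Captured: group 1 = 'obyc'.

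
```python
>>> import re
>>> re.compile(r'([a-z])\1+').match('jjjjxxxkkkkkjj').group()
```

A backreference is literal: `\1` must see the identical characters the first group matched.
`match` is anchored at position 0; if the pattern doesn't fit there, it returns None.
The match spans [0:4] → 'jjjj'.
Captured: group 1 = 'j'.

'jjjj'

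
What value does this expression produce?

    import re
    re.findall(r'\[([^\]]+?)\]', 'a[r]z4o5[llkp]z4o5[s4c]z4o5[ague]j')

Walking the string: at [1:4] match '[r]', group 1 = 'r'; at [8:14] match '[llkp]', group 1 = 'llkp'; at [18:23] match '[s4c]', group 1 = 's4c'; at [27:33] match '[ague]', group 1 = 'ague'.
One capturing group, so `findall` returns just the captured substring from each match — 4 in all.

['r', 'llkp', 's4c', 'ague']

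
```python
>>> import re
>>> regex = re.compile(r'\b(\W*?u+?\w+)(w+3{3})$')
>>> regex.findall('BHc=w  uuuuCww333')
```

[('  uuuuCw', 'w333')]

The pattern matches a word boundary (`\b`, zero-width); then zero or more of a non-word character (lazy), then one or more of a literal 'u' (lazy), then one or more of a word character (captured); then one or more of the literal 'w', then exactly 3 of a literal '3' (captured); then anchored at the end.
Scanning left to right: at [5:17] match '  uuuuCww333', groups = ('  uuuuCw', 'w333').
2 groups means the one result is a tuple of 2 captured strings — 1 here.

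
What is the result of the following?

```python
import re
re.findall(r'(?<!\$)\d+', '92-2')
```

['92', '2']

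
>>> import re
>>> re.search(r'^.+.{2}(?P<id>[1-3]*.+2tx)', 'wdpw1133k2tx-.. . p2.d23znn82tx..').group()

'wdpw1133k2tx-.. . p2.d23znn82tx'

The match spans [0:31] → 'wdpw1133k2tx-.. . p2.d23znn82tx'.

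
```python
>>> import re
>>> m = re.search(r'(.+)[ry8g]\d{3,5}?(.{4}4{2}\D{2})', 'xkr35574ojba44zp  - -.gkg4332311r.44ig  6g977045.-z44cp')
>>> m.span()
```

(0, 55)

This matches one or more of any character (captured); then one of [ry8g], then 3 to 5 of a digit (lazy); then exactly 4 of any character, then exactly 2 of a literal '4', then exactly 2 of a non-digit (captured).
The match spans [0:55] → 'xkr35574ojba44zp  - -.gkg4332311r.44ig  6g977045.-z44cp'.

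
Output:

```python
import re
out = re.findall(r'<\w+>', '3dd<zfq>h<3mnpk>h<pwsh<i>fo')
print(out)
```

Scanning left to right: at [3:8] → '<zfq>'; at [9:16] → '<3mnpk>'; at [22:25] → '<i>'.
Since nothing is captured, `findall` lists the 3 matched substrings directly.

['<zfq>', '<3mnpk>', '<i>']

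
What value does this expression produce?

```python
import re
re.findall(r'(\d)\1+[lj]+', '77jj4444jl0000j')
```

['7', '4', '0']

A backreference is literal: `\1` must see the identical characters the first group matched.
Because there's exactly one group, `findall` drops the full match and keeps group 1 from each hit.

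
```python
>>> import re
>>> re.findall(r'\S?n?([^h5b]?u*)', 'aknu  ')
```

Pattern: optionally a non-whitespace character, then optionally the literal 'n'; then optionally any character except [h5b], then zero or more of a literal 'u' (captured).
Walking the string: at [0:2] match 'ak', group 1 = 'k'; at [2:4] match 'nu', group 1 = 'u'; at [4:5] match ' ', group 1 = ' '; at [5:6] match ' ', group 1 = ' '; at [6:6] match '', group 1 = ''.
With a single group, `findall` returns only what that group captured — 5 items.

['k', 'u', ' ', ' ', '']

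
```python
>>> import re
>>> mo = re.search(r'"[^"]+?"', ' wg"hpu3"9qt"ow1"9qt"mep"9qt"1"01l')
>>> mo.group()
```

'"hpu3"'

`re.search` scans for the first position where the pattern succeeds.
The match spans [3:9] → '"hpu3"'.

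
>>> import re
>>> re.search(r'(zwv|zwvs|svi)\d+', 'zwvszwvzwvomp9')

None

Here no position works, so the call returns None.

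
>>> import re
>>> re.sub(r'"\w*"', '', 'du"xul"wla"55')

Matches: at [2:7] → '"xul"'.
Each match is replaced by ''.

'duwla"55'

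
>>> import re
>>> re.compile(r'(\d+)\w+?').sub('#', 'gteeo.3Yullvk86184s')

'gteeo.#ullvk#'

This matches one or more of a digit (captured); then one or more of a word character (lazy).
`sub` substitutes '#' at each match site.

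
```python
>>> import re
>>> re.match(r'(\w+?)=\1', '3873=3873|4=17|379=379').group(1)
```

'3873'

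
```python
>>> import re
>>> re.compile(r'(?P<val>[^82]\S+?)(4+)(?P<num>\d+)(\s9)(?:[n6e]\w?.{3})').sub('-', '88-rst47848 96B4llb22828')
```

'88-b22828'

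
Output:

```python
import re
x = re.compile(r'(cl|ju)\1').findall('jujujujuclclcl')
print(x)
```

['ju', 'ju', 'cl']

After group 1 captures some text, `\1` only succeeds where that same text appears again.
With a single group, `findall` returns only what that group captured — 3 items.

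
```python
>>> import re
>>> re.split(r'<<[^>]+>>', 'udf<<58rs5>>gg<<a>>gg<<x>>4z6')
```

['udf', 'gg', 'gg', '4z6']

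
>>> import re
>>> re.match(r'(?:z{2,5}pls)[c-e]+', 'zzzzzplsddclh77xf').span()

This matches 2 to 5 of the literal 'z', then the literal 'pls' (non-capturing group); then one or more of a character in [c-e].
`re.match` only tries the pattern at the start of the string.
The match spans [0:11] → 'zzzzzplsddc'.

(0, 11)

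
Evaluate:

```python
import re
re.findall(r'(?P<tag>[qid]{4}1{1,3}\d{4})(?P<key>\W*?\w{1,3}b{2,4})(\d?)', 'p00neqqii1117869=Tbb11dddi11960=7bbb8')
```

This matches exactly 4 of one of [qid], then 1 to 3 of the literal '1', then exactly 4 of a digit (captured as 'tag'); then zero or more of a non-word character (lazy), then 1 to 3 of a word character, then 2 to 4 of the literal 'b' (captured as 'key'); then optionally a digit (captured).
Matches: at [5:21] match 'qqii1117869=Tbb1', groups = ('qqii1117869', '=Tbb', '1'); at [22:37] match 'dddi11960=7bbb8', groups = ('dddi11960', '=7bbb', '8').
`findall` packs the 3 group values into a tuple for every match.

[('qqii1117869', '=Tbb', '1'), ('dddi11960', '=7bbb', '8')]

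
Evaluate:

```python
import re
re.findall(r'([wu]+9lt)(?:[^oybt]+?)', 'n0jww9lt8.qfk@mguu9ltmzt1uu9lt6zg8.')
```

With the lazy modifier that quantifier settles for the fewest repetitions that let the rest of the pattern succeed (the atoms after it are unaffected and can still be greedy).
Because there's exactly one group, `findall` drops the full match and keeps group 1 from each hit.

['ww9lt', 'uu9lt', 'uu9lt']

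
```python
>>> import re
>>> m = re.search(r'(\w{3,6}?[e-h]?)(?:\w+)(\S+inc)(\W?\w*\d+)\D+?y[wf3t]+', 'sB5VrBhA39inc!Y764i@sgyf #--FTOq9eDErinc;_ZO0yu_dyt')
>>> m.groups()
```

('sB5', '9inc', '!Y764')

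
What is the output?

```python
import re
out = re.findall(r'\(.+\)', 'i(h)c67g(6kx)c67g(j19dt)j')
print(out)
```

['(h)c67g(6kx)c67g(j19dt)']

Scanning left to right: at [1:24] → '(h)c67g(6kx)c67g(j19dt)'.
With no groups in the pattern, `findall` gives back each whole match — 1 here.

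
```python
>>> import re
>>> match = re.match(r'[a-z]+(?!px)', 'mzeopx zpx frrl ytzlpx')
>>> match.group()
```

'mzeopx'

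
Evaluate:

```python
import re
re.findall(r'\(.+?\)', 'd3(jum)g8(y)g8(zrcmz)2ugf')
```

Because the quantifier is non-greedy, it stops expanding at the earliest point where the rest of the pattern can succeed.
Scanning left to right: at [2:7] → '(jum)'; at [9:12] → '(y)'; at [14:21] → '(zrcmz)'.
Since nothing is captured, `findall` lists the 3 matched substrings directly.

['(jum)', '(y)', '(zrcmz)']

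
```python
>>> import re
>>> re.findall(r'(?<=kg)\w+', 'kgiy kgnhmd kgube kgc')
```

['iy', 'nhmd', 'ube', 'c']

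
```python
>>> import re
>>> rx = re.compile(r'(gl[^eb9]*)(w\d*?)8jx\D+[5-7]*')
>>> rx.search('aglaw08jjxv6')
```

Pattern: the literal 'gl', then zero or more of any character except [eb9] (captured); then a literal 'w', then zero or more of a digit (lazy) (captured); then the literal '8jx', then one or more of a non-digit, then zero or more of a character in [5-7].
Here the pattern never matches, so the call returns None.

None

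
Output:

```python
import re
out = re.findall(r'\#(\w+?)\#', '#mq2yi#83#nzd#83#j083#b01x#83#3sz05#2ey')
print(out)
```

['mq2yi', 'nzd', 'j083', '83']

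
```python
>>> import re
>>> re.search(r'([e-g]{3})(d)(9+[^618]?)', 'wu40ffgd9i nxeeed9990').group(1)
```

'ffg'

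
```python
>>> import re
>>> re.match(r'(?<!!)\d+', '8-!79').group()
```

`(?!…)`/`(?<!…)` only lets a position through if the neighbouring text does NOT match; no characters are consumed.
With `match`, the pattern is implicitly anchored at the beginning.
The match spans [0:1] → '8'.

'8'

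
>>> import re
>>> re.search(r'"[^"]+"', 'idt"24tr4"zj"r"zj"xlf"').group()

'"24tr4"'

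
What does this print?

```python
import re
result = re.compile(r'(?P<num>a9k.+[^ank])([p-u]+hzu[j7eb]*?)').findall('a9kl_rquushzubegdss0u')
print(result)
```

Pattern: the literal 'a9k', then one or more of any character, then any character except [ank] (captured as 'num'); then one or more of a character in [p-u], then the literal 'hzu', then zero or more of one of [j7eb] (lazy) (captured).
The `?` after the quantifier makes it lazy — it takes as little as possible before letting the rest of the pattern try.
Scanning left to right: at [0:13] match 'a9kl_rquushzu', groups = ('a9kl_rquu', 'shzu').
2 groups means the one result is a tuple of 2 captured strings — 1 here.

[('a9kl_rquu', 'shzu')]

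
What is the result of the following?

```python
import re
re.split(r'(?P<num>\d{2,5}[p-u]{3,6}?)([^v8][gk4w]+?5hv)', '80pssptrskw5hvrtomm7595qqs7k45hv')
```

This matches 2 to 5 of a digit, then 3 to 6 of a character in [p-u] (lazy) (captured as 'num'); then any character except [v8], then one or more of one of [gk4w] (lazy), then the literal '5hv' (captured).
Matches to split on: at [0:14] → '80pssptrskw5hv'; at [19:32] → '7595qqs7k45hv'.
With a capturing group present, the delimiter's captured portion is kept in the result list.

['', '80pssptr', 'skw5hv', 'rtomm', '7595qqs', '7k45hv', '']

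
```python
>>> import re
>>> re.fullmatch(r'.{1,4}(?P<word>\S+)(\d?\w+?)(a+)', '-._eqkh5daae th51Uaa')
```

This matches 1 to 4 of any character; then one or more of a non-whitespace character (captured as 'word'); then optionally a digit, then one or more of a word character (lazy) (captured); then one or more of a literal 'a' (captured).
`re.fullmatch` is like wrapping the pattern in `^…$` (in single-line mode).
Here the pattern can't cover the whole string, so the call returns None.

None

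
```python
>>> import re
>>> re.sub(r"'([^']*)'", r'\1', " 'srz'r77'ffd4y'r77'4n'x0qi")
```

The replacement refers to a captured group, so each match is rewritten using its own captured text.

' srzr77ffd4yr774nx0qi'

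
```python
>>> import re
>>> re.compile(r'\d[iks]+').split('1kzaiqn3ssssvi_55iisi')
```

This matches a digit; then one or more of one of [iks].
Matches to split on: at [0:2] → '1k'; at [7:12] → '3ssss'; at [16:21] → '5iisi'.
The string is cut at each match, leaving 4 pieces.

['', 'zaiqn', 'vi_5', '']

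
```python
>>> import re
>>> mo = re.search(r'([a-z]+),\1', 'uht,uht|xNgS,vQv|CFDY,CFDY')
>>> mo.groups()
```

('uht',)

The backreference `\1` re-matches whatever the first group consumed, character for character.
`re.search` scans for the first position where the pattern succeeds.
The match spans [0:7] → 'uht,uht'.
Captured: group 1 = 'uht'.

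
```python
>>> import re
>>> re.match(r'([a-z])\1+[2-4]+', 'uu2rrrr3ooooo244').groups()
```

('u',)

The match spans [0:3] → 'uu2'.
Captured: group 1 = 'u'.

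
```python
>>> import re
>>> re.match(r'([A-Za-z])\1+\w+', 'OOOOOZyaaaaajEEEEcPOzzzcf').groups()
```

('O',)

The match spans [0:25] → 'OOOOOZyaaaaajEEEEcPOzzzcf'.
Captured: group 1 = 'O'.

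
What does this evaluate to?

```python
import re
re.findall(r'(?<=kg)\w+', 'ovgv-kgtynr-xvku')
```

The `(?=…)`/`(?<=…)` assertion just peeks at neighbouring text; it doesn't advance the match position.
Scanning left to right: at [7:11] → 'tynr'.
No capturing groups, so `findall` returns the 1 full match string.

['tynr']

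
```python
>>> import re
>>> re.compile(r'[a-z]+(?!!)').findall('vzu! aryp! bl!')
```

['vz', 'ary', 'b']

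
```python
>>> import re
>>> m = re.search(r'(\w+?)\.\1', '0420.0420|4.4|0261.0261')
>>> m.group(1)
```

The match spans [0:9] → '0420.0420'.
Captured: group 1 = '0420'.

'0420'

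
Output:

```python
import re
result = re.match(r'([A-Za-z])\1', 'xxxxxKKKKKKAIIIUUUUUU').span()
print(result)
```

(0, 2)

A backreference is literal: `\1` must see the identical characters the first group matched.
`match` is anchored at position 0; if the pattern doesn't fit there, it returns None.
The match spans [0:2] → 'xx'.
Captured: group 1 = 'x'.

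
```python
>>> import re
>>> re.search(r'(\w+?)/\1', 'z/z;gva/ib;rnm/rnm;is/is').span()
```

(0, 3)

The backreference `\1` re-matches whatever the first group consumed, character for character.
The match spans [0:3] → 'z/z'.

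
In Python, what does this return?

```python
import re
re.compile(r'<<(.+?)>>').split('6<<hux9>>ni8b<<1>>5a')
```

With the lazy modifier that quantifier settles for the fewest repetitions that let the rest of the pattern succeed (the atoms after it are unaffected and can still be greedy).
Matches to split on: at [1:9] → '<<hux9>>'; at [13:18] → '<<1>>'.
`re.split` interleaves the captured-group text with the surrounding fragments.

['6', 'hux9', 'ni8b', '1', '5a']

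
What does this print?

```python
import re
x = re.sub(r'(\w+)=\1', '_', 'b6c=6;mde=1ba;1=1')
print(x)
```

b6c=6;mde=1ba;_

`\1` has to match the exact text group 1 already captured.
`sub` substitutes '_' at each match site.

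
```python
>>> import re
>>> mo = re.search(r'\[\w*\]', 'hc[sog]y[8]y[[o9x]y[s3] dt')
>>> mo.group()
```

`re.search` tries every starting position until one works.
The match spans [2:7] → '[sog]'.

'[sog]'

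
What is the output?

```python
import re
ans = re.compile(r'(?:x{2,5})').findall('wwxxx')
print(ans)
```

This matches 2 to 5 of a literal 'x' (non-capturing group).
Matches: at [2:5] → 'xxx'.
With no groups in the pattern, `findall` gives back each whole match — 1 here.

['xxx']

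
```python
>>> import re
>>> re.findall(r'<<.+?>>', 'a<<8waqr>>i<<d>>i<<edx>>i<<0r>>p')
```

['<<8waqr>>', '<<d>>', '<<edx>>', '<<0r>>']

Scanning left to right: at [1:10] → '<<8waqr>>'; at [11:16] → '<<d>>'; at [17:24] → '<<edx>>'; at [25:31] → '<<0r>>'.
`findall` yields the raw match text (4 of them) because the pattern has no groups.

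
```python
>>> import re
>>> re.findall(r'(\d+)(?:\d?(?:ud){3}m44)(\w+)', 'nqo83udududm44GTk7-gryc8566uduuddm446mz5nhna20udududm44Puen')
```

[('83', 'GTk7'), ('20', 'Puen')]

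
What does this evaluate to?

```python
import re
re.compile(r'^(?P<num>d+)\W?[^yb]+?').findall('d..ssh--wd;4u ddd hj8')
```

This matches anchored at the start of the string; then one or more of a literal 'd' (captured as 'num'); then optionally a non-word character, then one or more of any character except [yb] (lazy).
Walking the string: at [0:3] match 'd..', group 1 = 'd'.
Because there's exactly one group, `findall` drops the full match and keeps group 1 from the one hit.

['d']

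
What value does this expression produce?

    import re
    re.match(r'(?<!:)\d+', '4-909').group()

'4'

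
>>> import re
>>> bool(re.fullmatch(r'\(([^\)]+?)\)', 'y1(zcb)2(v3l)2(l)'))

For `fullmatch`, every character of the input must be accounted for by the pattern.
Here the pattern can't cover the whole string, so the call returns None, and `bool(None)` is False.

False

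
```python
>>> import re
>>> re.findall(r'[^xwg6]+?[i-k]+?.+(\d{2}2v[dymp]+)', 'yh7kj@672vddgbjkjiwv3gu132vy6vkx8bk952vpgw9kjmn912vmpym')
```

['912vmpym']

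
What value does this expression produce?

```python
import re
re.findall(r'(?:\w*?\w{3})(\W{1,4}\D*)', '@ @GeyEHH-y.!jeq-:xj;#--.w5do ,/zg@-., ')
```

This matches zero or more of a word character (lazy), then exactly 3 of a word character (non-capturing group); then 1 to 4 of a non-word character, then zero or more of a non-digit (captured).
With a single group, `findall` returns only what that group captured — 2 items.

['-y.!jeq-:xj;#--.w', ' ,/zg@-., ']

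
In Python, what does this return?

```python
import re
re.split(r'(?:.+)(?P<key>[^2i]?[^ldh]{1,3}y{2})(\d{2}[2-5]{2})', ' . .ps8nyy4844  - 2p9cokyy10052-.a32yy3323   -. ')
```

The group in the pattern means `split` returns the separators' captures alongside the pieces.

['', '2yy', '3323', '   -. ']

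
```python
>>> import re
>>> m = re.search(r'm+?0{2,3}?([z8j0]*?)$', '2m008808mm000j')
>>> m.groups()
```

('0j',)

Pattern: one or more of the literal 'm' (lazy), then 2 to 3 of the literal '0' (lazy); then zero or more of one of [z8j0] (lazy) (captured); then anchored at the end.
With the lazy modifier that quantifier settles for the fewest repetitions that let the rest of the pattern succeed (the atoms after it are unaffected and can still be greedy).
`re.search` scans for the first position where the pattern succeeds.
The match spans [8:14] → 'mm000j'.
Captured: group 1 = '0j'.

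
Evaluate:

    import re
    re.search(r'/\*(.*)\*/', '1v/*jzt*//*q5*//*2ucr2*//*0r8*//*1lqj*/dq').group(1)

'jzt*//*q5*//*2ucr2*//*0r8*//*1lqj'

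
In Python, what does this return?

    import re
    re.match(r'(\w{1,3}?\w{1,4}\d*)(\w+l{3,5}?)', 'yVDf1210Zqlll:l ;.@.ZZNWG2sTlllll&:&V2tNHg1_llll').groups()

('yVDf1210', 'Zqlll')

Pattern: 1 to 3 of a word character (lazy), then 1 to 4 of a word character, then zero or more of a digit (captured); then one or more of a word character, then 3 to 5 of a literal 'l' (lazy) (captured).
With `match`, the pattern is implicitly anchored at the beginning.
The match spans [0:13] → 'yVDf1210Zqlll'.
Captured: group 1 = 'yVDf1210', group 2 = 'Zqlll'.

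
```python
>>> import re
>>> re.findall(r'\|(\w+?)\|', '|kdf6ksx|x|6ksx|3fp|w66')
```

['kdf6ksx', '6ksx']

One capturing group, so `findall` returns just the captured substring from each match — 2 in all.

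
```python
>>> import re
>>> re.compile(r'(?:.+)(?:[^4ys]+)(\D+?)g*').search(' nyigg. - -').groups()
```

Pattern: one or more of any character (non-capturing group); then one or more of any character except [4ys] (non-capturing group); then one or more of a non-digit (lazy) (captured); then zero or more of a literal 'g'.
`search` walks the string left to right and returns the first match it finds.
The match spans [0:11] → ' nyigg. - -'.
Captured: group 1 = '-'.

('-',)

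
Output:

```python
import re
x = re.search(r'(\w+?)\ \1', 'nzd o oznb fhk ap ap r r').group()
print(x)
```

o o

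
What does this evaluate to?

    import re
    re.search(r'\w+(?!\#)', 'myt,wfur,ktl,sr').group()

A negative assertion filters positions out without eating any characters.
Unlike `match`, `search` isn't anchored — it looks for the pattern anywhere in the string.
The match spans [0:3] → 'myt'.

'myt'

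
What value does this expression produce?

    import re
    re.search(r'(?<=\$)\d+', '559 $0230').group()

Because the assertion is zero-width, the text it checks is not consumed and won't appear in the result.
`re.search` tries every starting position until one works.
The match spans [5:9] → '0230'.

'0230'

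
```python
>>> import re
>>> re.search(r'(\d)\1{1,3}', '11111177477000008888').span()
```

`\1` has to match the exact text group 1 already captured.
Unlike `match`, `search` isn't anchored — it looks for the pattern anywhere in the string.
The match spans [0:4] → '1111'.
Captured: group 1 = '1'.

(0, 4)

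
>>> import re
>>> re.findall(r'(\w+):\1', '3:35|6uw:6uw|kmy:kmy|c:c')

The backreference `\1` re-matches whatever the first group consumed, character for character.
Matches: at [0:3] match '3:3', group 1 = '3'; at [5:12] match '6uw:6uw', group 1 = '6uw'; at [13:20] match 'kmy:kmy', group 1 = 'kmy'; at [21:24] match 'c:c', group 1 = 'c'.
Because there's exactly one group, `findall` drops the full match and keeps group 1 from each hit.

['3', '6uw', 'kmy', 'c']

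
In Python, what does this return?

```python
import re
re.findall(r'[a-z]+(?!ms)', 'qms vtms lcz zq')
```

['qms', 'vtms', 'lcz', 'zq']

A negative assertion filters positions out without eating any characters.
Scanning left to right: at [0:3] → 'qms'; at [4:8] → 'vtms'; at [9:12] → 'lcz'; at [13:15] → 'zq'.
`findall` yields the raw match text (4 of them) because the pattern has no groups.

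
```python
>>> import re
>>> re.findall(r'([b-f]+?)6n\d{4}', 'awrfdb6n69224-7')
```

['fdb']

This matches one or more of a character in [b-f] (lazy) (captured); then the literal '6n', then exactly 4 of a digit.
Walking the string: at [3:12] match 'fdb6n6922', group 1 = 'fdb'.
`findall` collects group 1 from the one match (1 total).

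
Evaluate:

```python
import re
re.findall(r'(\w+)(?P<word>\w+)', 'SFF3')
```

[('SFF', '3')]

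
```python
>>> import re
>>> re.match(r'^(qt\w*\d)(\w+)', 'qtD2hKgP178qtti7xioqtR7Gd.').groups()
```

('qtD2hKgP178qtti7xioqtR7', 'Gd')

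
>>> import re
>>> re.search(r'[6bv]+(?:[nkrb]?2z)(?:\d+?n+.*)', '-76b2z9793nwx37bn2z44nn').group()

'6b2z9793nwx37bn2z44nn'

Pattern: one or more of one of [6bv]; then optionally one of [nkrb], then the literal '2z' (non-capturing group); then one or more of a digit (lazy), then one or more of a literal 'n', then zero or more of any character (non-capturing group).
`re.search` tries every starting position until one works.
The match spans [2:23] → '6b2z9793nwx37bn2z44nn'.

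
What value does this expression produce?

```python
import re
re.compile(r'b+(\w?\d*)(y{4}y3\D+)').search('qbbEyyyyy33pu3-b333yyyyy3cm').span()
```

(15, 27)

The pattern matches one or more of a literal 'b'; then optionally a word character, then zero or more of a digit (captured); then exactly 4 of a literal 'y', then the literal 'y3', then one or more of a non-digit (captured).
`re.search` tries every starting position until one works.
The match spans [15:27] → 'b333yyyyy3cm'.
Captured: group 1 = '333', group 2 = 'yyyyy3cm'.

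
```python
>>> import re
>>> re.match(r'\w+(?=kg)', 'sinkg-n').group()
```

'sin'

The lookaround is zero-width — it requires the adjacent text to match without consuming it, so the asserted text isn't part of the match.
`re.match` won't scan ahead — the pattern has to work from the very first character.
The match spans [0:3] → 'sin'.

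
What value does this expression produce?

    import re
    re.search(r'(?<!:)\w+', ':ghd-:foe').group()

'hd'

A negative assertion filters positions out without eating any characters.
The match spans [2:4] → 'hd'.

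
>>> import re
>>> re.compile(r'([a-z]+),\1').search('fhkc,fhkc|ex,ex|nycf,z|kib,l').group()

'fhkc,fhkc'

After group 1 captures some text, `\1` only succeeds where that same text appears again.
The match spans [0:9] → 'fhkc,fhkc'.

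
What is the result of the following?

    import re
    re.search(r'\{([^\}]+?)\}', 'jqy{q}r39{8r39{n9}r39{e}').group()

'{q}'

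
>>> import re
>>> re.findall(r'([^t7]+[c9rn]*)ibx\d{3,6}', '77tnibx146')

['n']

The pattern matches one or more of any character except [t7], then zero or more of one of [c9rn] (captured); then the literal 'i', then the literal 'bx', then 3 to 6 of a digit.
`findall` collects group 1 from the one match (1 total).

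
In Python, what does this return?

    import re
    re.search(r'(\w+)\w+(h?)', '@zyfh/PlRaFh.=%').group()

'zyfh'

The pattern matches one or more of a word character (captured); then one or more of a word character; then optionally a literal 'h' (captured).
Unlike `match`, `search` isn't anchored — it looks for the pattern anywhere in the string.
The match spans [1:5] → 'zyfh'.
Captured: group 1 = 'zyf', group 2 = ''.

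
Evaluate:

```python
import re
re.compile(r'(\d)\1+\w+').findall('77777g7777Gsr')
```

`\1` has to match the exact text group 1 already captured.
Walking the string: at [0:13] match '77777g7777Gsr', group 1 = '7'.
One capturing group, so `findall` returns just the captured substring from the one match — 1 in all.

['7']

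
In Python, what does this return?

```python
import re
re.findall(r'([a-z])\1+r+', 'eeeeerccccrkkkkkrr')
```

['e', 'c', 'k']

`\1` has to match the exact text group 1 already captured.
Matches: at [0:6] match 'eeeeer', group 1 = 'e'; at [6:11] match 'ccccr', group 1 = 'c'; at [11:18] match 'kkkkkrr', group 1 = 'k'.
With a single group, `findall` returns only what that group captured — 3 items.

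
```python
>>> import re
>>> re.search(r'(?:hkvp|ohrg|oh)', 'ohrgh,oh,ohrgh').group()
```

'ohrg'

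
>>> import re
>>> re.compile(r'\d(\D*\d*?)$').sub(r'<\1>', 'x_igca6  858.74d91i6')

'x_igca6  858.74d9<i6>'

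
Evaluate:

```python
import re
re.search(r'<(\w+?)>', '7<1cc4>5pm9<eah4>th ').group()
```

`re.search` tries every starting position until one works.
The match spans [1:7] → '<1cc4>'.
Captured: group 1 = '1cc4'.

'<1cc4>'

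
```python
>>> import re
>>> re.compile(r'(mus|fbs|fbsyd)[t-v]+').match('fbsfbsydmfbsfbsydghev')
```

`re.match` only tries the pattern at the start of the string.
Here the pattern fails at index 0, so the call returns None.

None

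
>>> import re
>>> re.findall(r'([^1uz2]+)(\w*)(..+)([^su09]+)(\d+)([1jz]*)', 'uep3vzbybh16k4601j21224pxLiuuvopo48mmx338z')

[('ep3v', 'zbybh16k4601j21224pxLiuuvopo48mm', 'x3', '3', '8', 'z')]

With 6 capturing groups, `findall` returns a 6-tuple per match.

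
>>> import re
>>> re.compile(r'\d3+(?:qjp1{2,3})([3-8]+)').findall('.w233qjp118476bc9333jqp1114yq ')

Pattern: a digit, then one or more of the literal '3'; then the literal 'qjp', then 2 to 3 of the literal '1' (non-capturing group); then one or more of a character in [3-8] (captured).
Scanning left to right: at [2:14] match '233qjp118476', group 1 = '8476'.
Because there's exactly one group, `findall` drops the full match and keeps group 1 from the one hit.

['8476']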